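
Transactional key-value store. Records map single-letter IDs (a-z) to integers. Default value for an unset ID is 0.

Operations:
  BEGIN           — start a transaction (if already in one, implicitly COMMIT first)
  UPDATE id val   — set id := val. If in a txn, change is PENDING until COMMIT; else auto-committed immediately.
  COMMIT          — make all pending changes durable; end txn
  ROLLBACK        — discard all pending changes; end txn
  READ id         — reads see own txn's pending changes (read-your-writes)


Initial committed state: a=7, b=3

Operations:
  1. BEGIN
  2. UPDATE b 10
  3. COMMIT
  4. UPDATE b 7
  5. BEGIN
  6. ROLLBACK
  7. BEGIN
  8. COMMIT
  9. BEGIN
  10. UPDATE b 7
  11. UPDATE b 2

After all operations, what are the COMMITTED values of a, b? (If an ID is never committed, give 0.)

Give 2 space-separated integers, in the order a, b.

Initial committed: {a=7, b=3}
Op 1: BEGIN: in_txn=True, pending={}
Op 2: UPDATE b=10 (pending; pending now {b=10})
Op 3: COMMIT: merged ['b'] into committed; committed now {a=7, b=10}
Op 4: UPDATE b=7 (auto-commit; committed b=7)
Op 5: BEGIN: in_txn=True, pending={}
Op 6: ROLLBACK: discarded pending []; in_txn=False
Op 7: BEGIN: in_txn=True, pending={}
Op 8: COMMIT: merged [] into committed; committed now {a=7, b=7}
Op 9: BEGIN: in_txn=True, pending={}
Op 10: UPDATE b=7 (pending; pending now {b=7})
Op 11: UPDATE b=2 (pending; pending now {b=2})
Final committed: {a=7, b=7}

Answer: 7 7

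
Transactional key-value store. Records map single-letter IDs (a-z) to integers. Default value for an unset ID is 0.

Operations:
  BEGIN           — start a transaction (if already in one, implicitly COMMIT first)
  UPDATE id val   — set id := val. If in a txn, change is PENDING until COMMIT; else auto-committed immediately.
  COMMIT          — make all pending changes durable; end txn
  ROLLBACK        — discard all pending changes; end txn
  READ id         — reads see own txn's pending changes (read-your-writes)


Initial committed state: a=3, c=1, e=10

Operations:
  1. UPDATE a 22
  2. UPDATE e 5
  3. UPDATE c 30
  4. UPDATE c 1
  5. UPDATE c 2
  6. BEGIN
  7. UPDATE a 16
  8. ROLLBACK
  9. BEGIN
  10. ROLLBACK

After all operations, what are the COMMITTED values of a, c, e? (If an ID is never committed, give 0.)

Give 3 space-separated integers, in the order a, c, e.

Initial committed: {a=3, c=1, e=10}
Op 1: UPDATE a=22 (auto-commit; committed a=22)
Op 2: UPDATE e=5 (auto-commit; committed e=5)
Op 3: UPDATE c=30 (auto-commit; committed c=30)
Op 4: UPDATE c=1 (auto-commit; committed c=1)
Op 5: UPDATE c=2 (auto-commit; committed c=2)
Op 6: BEGIN: in_txn=True, pending={}
Op 7: UPDATE a=16 (pending; pending now {a=16})
Op 8: ROLLBACK: discarded pending ['a']; in_txn=False
Op 9: BEGIN: in_txn=True, pending={}
Op 10: ROLLBACK: discarded pending []; in_txn=False
Final committed: {a=22, c=2, e=5}

Answer: 22 2 5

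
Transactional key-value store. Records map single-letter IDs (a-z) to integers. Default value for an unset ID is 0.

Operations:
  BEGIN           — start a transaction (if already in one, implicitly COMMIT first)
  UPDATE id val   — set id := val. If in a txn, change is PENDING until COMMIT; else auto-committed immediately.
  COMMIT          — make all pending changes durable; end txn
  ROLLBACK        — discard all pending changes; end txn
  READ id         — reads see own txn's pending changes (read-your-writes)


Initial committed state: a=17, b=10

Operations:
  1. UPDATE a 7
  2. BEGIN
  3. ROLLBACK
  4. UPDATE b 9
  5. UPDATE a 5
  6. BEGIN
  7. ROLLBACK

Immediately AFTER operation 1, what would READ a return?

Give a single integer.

Initial committed: {a=17, b=10}
Op 1: UPDATE a=7 (auto-commit; committed a=7)
After op 1: visible(a) = 7 (pending={}, committed={a=7, b=10})

Answer: 7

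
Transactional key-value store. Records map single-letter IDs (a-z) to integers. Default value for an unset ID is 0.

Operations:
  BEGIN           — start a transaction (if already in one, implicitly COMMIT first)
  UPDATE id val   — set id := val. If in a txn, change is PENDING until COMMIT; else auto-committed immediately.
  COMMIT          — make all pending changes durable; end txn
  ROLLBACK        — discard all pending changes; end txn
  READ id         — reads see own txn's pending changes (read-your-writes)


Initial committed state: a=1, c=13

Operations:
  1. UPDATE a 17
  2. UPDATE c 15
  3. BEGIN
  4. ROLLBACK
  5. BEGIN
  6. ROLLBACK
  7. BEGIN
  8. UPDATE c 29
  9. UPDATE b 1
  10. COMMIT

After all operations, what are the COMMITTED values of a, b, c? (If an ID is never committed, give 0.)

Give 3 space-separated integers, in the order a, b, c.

Initial committed: {a=1, c=13}
Op 1: UPDATE a=17 (auto-commit; committed a=17)
Op 2: UPDATE c=15 (auto-commit; committed c=15)
Op 3: BEGIN: in_txn=True, pending={}
Op 4: ROLLBACK: discarded pending []; in_txn=False
Op 5: BEGIN: in_txn=True, pending={}
Op 6: ROLLBACK: discarded pending []; in_txn=False
Op 7: BEGIN: in_txn=True, pending={}
Op 8: UPDATE c=29 (pending; pending now {c=29})
Op 9: UPDATE b=1 (pending; pending now {b=1, c=29})
Op 10: COMMIT: merged ['b', 'c'] into committed; committed now {a=17, b=1, c=29}
Final committed: {a=17, b=1, c=29}

Answer: 17 1 29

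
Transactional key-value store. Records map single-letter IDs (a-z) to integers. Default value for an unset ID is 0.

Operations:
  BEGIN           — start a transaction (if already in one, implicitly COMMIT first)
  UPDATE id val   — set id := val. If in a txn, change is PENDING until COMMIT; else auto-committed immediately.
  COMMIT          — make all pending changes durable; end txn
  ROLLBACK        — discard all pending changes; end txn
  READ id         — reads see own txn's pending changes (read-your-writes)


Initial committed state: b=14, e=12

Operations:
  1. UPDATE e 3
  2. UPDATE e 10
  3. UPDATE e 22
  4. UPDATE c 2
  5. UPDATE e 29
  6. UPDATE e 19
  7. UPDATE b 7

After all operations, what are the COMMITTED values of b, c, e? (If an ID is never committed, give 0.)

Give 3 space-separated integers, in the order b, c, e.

Answer: 7 2 19

Derivation:
Initial committed: {b=14, e=12}
Op 1: UPDATE e=3 (auto-commit; committed e=3)
Op 2: UPDATE e=10 (auto-commit; committed e=10)
Op 3: UPDATE e=22 (auto-commit; committed e=22)
Op 4: UPDATE c=2 (auto-commit; committed c=2)
Op 5: UPDATE e=29 (auto-commit; committed e=29)
Op 6: UPDATE e=19 (auto-commit; committed e=19)
Op 7: UPDATE b=7 (auto-commit; committed b=7)
Final committed: {b=7, c=2, e=19}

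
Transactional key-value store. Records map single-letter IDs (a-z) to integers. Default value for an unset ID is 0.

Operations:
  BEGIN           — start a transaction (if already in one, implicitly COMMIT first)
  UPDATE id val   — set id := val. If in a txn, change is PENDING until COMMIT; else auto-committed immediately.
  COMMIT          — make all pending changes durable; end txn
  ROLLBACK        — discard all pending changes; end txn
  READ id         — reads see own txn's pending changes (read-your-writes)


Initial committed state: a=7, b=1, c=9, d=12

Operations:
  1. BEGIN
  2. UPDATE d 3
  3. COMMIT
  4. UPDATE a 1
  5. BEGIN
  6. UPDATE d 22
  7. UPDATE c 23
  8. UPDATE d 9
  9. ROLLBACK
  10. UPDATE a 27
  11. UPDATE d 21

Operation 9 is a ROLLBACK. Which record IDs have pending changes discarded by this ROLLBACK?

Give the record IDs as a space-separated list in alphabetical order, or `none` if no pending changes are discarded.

Initial committed: {a=7, b=1, c=9, d=12}
Op 1: BEGIN: in_txn=True, pending={}
Op 2: UPDATE d=3 (pending; pending now {d=3})
Op 3: COMMIT: merged ['d'] into committed; committed now {a=7, b=1, c=9, d=3}
Op 4: UPDATE a=1 (auto-commit; committed a=1)
Op 5: BEGIN: in_txn=True, pending={}
Op 6: UPDATE d=22 (pending; pending now {d=22})
Op 7: UPDATE c=23 (pending; pending now {c=23, d=22})
Op 8: UPDATE d=9 (pending; pending now {c=23, d=9})
Op 9: ROLLBACK: discarded pending ['c', 'd']; in_txn=False
Op 10: UPDATE a=27 (auto-commit; committed a=27)
Op 11: UPDATE d=21 (auto-commit; committed d=21)
ROLLBACK at op 9 discards: ['c', 'd']

Answer: c d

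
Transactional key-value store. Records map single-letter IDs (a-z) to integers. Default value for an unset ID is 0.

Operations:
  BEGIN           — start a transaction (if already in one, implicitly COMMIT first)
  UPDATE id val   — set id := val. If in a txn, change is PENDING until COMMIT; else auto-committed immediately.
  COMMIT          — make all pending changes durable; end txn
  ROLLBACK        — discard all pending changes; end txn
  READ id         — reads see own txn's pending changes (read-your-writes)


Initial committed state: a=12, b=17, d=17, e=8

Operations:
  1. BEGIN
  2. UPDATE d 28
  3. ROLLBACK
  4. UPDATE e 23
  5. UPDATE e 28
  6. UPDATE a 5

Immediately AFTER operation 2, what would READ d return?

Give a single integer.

Answer: 28

Derivation:
Initial committed: {a=12, b=17, d=17, e=8}
Op 1: BEGIN: in_txn=True, pending={}
Op 2: UPDATE d=28 (pending; pending now {d=28})
After op 2: visible(d) = 28 (pending={d=28}, committed={a=12, b=17, d=17, e=8})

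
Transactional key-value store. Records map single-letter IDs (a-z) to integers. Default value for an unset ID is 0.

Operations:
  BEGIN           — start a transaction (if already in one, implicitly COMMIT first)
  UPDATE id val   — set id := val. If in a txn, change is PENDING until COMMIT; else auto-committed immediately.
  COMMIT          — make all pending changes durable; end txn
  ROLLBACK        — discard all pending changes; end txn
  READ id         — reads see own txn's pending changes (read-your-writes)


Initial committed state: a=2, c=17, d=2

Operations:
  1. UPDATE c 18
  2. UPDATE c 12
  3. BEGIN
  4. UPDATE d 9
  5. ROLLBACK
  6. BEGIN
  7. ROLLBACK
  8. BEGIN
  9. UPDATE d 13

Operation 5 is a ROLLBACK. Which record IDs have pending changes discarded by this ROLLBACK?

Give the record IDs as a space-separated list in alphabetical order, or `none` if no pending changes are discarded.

Answer: d

Derivation:
Initial committed: {a=2, c=17, d=2}
Op 1: UPDATE c=18 (auto-commit; committed c=18)
Op 2: UPDATE c=12 (auto-commit; committed c=12)
Op 3: BEGIN: in_txn=True, pending={}
Op 4: UPDATE d=9 (pending; pending now {d=9})
Op 5: ROLLBACK: discarded pending ['d']; in_txn=False
Op 6: BEGIN: in_txn=True, pending={}
Op 7: ROLLBACK: discarded pending []; in_txn=False
Op 8: BEGIN: in_txn=True, pending={}
Op 9: UPDATE d=13 (pending; pending now {d=13})
ROLLBACK at op 5 discards: ['d']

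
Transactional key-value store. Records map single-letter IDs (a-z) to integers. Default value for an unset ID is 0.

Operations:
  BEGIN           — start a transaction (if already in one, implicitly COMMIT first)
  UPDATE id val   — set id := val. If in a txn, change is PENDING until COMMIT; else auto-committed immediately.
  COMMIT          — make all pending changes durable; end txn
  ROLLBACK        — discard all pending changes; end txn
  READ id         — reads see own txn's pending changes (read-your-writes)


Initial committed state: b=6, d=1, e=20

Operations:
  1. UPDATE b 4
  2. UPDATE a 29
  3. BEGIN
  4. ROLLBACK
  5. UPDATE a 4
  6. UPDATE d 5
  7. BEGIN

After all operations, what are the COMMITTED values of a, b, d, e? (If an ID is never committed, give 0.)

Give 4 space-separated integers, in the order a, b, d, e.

Answer: 4 4 5 20

Derivation:
Initial committed: {b=6, d=1, e=20}
Op 1: UPDATE b=4 (auto-commit; committed b=4)
Op 2: UPDATE a=29 (auto-commit; committed a=29)
Op 3: BEGIN: in_txn=True, pending={}
Op 4: ROLLBACK: discarded pending []; in_txn=False
Op 5: UPDATE a=4 (auto-commit; committed a=4)
Op 6: UPDATE d=5 (auto-commit; committed d=5)
Op 7: BEGIN: in_txn=True, pending={}
Final committed: {a=4, b=4, d=5, e=20}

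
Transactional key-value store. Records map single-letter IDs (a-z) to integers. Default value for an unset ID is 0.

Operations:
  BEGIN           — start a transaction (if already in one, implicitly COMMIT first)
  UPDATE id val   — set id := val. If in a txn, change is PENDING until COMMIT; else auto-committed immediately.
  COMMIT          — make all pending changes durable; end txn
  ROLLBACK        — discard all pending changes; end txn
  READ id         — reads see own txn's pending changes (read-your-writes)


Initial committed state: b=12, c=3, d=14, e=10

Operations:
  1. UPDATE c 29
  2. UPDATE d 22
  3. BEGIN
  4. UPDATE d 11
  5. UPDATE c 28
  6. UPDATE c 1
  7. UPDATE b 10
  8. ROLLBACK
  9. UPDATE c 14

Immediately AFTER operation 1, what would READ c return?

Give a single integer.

Initial committed: {b=12, c=3, d=14, e=10}
Op 1: UPDATE c=29 (auto-commit; committed c=29)
After op 1: visible(c) = 29 (pending={}, committed={b=12, c=29, d=14, e=10})

Answer: 29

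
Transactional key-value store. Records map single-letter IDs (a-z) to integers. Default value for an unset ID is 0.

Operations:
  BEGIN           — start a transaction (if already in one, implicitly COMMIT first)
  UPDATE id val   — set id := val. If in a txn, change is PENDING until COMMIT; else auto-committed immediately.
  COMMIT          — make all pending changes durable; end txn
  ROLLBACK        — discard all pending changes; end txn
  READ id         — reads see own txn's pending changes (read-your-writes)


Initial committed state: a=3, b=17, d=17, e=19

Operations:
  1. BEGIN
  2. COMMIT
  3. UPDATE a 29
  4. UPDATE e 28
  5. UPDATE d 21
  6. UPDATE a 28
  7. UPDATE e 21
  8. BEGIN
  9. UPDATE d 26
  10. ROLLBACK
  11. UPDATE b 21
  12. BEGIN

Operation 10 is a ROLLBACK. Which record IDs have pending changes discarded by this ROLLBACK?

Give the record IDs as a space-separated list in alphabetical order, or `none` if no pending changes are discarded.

Initial committed: {a=3, b=17, d=17, e=19}
Op 1: BEGIN: in_txn=True, pending={}
Op 2: COMMIT: merged [] into committed; committed now {a=3, b=17, d=17, e=19}
Op 3: UPDATE a=29 (auto-commit; committed a=29)
Op 4: UPDATE e=28 (auto-commit; committed e=28)
Op 5: UPDATE d=21 (auto-commit; committed d=21)
Op 6: UPDATE a=28 (auto-commit; committed a=28)
Op 7: UPDATE e=21 (auto-commit; committed e=21)
Op 8: BEGIN: in_txn=True, pending={}
Op 9: UPDATE d=26 (pending; pending now {d=26})
Op 10: ROLLBACK: discarded pending ['d']; in_txn=False
Op 11: UPDATE b=21 (auto-commit; committed b=21)
Op 12: BEGIN: in_txn=True, pending={}
ROLLBACK at op 10 discards: ['d']

Answer: d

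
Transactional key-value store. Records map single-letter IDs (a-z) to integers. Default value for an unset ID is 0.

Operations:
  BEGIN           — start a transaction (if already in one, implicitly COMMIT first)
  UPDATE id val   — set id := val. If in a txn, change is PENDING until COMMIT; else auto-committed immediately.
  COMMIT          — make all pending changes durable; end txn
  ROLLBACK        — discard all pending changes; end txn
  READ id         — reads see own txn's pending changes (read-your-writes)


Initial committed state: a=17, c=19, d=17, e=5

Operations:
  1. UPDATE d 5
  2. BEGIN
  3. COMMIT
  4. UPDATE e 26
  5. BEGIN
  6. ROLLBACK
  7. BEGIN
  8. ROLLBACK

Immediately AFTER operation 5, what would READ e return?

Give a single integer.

Answer: 26

Derivation:
Initial committed: {a=17, c=19, d=17, e=5}
Op 1: UPDATE d=5 (auto-commit; committed d=5)
Op 2: BEGIN: in_txn=True, pending={}
Op 3: COMMIT: merged [] into committed; committed now {a=17, c=19, d=5, e=5}
Op 4: UPDATE e=26 (auto-commit; committed e=26)
Op 5: BEGIN: in_txn=True, pending={}
After op 5: visible(e) = 26 (pending={}, committed={a=17, c=19, d=5, e=26})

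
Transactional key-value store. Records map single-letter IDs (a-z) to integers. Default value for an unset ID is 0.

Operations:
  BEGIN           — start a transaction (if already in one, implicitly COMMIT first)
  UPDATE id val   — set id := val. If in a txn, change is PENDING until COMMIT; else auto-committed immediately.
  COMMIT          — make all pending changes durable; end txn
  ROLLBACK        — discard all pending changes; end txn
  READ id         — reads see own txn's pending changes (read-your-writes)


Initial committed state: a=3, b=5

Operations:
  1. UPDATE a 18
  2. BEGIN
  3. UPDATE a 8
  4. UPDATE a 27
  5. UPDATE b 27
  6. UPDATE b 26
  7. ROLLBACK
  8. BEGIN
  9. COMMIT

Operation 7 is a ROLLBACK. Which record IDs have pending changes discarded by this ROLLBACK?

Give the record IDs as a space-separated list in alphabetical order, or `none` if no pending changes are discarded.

Answer: a b

Derivation:
Initial committed: {a=3, b=5}
Op 1: UPDATE a=18 (auto-commit; committed a=18)
Op 2: BEGIN: in_txn=True, pending={}
Op 3: UPDATE a=8 (pending; pending now {a=8})
Op 4: UPDATE a=27 (pending; pending now {a=27})
Op 5: UPDATE b=27 (pending; pending now {a=27, b=27})
Op 6: UPDATE b=26 (pending; pending now {a=27, b=26})
Op 7: ROLLBACK: discarded pending ['a', 'b']; in_txn=False
Op 8: BEGIN: in_txn=True, pending={}
Op 9: COMMIT: merged [] into committed; committed now {a=18, b=5}
ROLLBACK at op 7 discards: ['a', 'b']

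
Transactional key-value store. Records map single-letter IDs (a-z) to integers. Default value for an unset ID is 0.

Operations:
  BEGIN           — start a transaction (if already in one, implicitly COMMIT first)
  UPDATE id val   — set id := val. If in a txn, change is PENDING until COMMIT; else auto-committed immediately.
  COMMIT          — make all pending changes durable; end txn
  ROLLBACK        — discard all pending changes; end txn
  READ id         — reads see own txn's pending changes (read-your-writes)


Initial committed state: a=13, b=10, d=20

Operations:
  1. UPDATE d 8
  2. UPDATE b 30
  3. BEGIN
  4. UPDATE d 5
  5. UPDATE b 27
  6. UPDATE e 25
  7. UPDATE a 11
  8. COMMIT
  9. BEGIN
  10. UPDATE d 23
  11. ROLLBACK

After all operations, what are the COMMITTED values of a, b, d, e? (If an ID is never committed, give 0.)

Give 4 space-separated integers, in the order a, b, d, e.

Answer: 11 27 5 25

Derivation:
Initial committed: {a=13, b=10, d=20}
Op 1: UPDATE d=8 (auto-commit; committed d=8)
Op 2: UPDATE b=30 (auto-commit; committed b=30)
Op 3: BEGIN: in_txn=True, pending={}
Op 4: UPDATE d=5 (pending; pending now {d=5})
Op 5: UPDATE b=27 (pending; pending now {b=27, d=5})
Op 6: UPDATE e=25 (pending; pending now {b=27, d=5, e=25})
Op 7: UPDATE a=11 (pending; pending now {a=11, b=27, d=5, e=25})
Op 8: COMMIT: merged ['a', 'b', 'd', 'e'] into committed; committed now {a=11, b=27, d=5, e=25}
Op 9: BEGIN: in_txn=True, pending={}
Op 10: UPDATE d=23 (pending; pending now {d=23})
Op 11: ROLLBACK: discarded pending ['d']; in_txn=False
Final committed: {a=11, b=27, d=5, e=25}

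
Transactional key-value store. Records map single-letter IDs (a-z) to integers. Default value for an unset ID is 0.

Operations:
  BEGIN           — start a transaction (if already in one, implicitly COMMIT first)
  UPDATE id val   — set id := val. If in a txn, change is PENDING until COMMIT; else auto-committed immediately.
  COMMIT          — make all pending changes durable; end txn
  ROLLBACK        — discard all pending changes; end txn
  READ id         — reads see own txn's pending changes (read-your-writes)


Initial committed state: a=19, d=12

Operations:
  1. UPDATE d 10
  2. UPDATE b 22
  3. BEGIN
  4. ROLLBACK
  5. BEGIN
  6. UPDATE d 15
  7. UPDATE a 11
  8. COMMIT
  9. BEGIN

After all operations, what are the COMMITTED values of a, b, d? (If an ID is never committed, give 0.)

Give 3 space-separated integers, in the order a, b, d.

Initial committed: {a=19, d=12}
Op 1: UPDATE d=10 (auto-commit; committed d=10)
Op 2: UPDATE b=22 (auto-commit; committed b=22)
Op 3: BEGIN: in_txn=True, pending={}
Op 4: ROLLBACK: discarded pending []; in_txn=False
Op 5: BEGIN: in_txn=True, pending={}
Op 6: UPDATE d=15 (pending; pending now {d=15})
Op 7: UPDATE a=11 (pending; pending now {a=11, d=15})
Op 8: COMMIT: merged ['a', 'd'] into committed; committed now {a=11, b=22, d=15}
Op 9: BEGIN: in_txn=True, pending={}
Final committed: {a=11, b=22, d=15}

Answer: 11 22 15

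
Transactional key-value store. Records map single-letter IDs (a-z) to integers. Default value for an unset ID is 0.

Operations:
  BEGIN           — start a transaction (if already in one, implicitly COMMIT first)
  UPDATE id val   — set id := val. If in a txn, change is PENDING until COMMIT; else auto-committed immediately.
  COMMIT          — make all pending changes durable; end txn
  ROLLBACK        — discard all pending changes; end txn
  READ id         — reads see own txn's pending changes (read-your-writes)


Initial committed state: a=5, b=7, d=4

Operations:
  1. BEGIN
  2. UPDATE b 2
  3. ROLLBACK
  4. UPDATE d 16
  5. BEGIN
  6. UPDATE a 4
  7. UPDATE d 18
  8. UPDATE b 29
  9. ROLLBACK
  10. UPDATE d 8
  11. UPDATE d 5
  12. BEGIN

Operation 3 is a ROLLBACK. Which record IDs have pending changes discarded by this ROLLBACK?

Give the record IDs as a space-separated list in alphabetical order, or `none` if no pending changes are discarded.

Answer: b

Derivation:
Initial committed: {a=5, b=7, d=4}
Op 1: BEGIN: in_txn=True, pending={}
Op 2: UPDATE b=2 (pending; pending now {b=2})
Op 3: ROLLBACK: discarded pending ['b']; in_txn=False
Op 4: UPDATE d=16 (auto-commit; committed d=16)
Op 5: BEGIN: in_txn=True, pending={}
Op 6: UPDATE a=4 (pending; pending now {a=4})
Op 7: UPDATE d=18 (pending; pending now {a=4, d=18})
Op 8: UPDATE b=29 (pending; pending now {a=4, b=29, d=18})
Op 9: ROLLBACK: discarded pending ['a', 'b', 'd']; in_txn=False
Op 10: UPDATE d=8 (auto-commit; committed d=8)
Op 11: UPDATE d=5 (auto-commit; committed d=5)
Op 12: BEGIN: in_txn=True, pending={}
ROLLBACK at op 3 discards: ['b']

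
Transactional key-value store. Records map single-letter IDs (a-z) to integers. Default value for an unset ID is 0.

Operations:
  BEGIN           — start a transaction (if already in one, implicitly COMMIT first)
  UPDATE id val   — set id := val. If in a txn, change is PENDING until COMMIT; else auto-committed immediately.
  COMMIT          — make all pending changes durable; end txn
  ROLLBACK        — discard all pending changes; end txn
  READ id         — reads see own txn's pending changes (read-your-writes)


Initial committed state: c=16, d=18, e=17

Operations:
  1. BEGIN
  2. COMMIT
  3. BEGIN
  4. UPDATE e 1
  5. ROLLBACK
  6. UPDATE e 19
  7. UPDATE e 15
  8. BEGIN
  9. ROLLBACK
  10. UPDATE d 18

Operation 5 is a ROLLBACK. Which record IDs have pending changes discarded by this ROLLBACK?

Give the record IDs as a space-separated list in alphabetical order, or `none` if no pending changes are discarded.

Initial committed: {c=16, d=18, e=17}
Op 1: BEGIN: in_txn=True, pending={}
Op 2: COMMIT: merged [] into committed; committed now {c=16, d=18, e=17}
Op 3: BEGIN: in_txn=True, pending={}
Op 4: UPDATE e=1 (pending; pending now {e=1})
Op 5: ROLLBACK: discarded pending ['e']; in_txn=False
Op 6: UPDATE e=19 (auto-commit; committed e=19)
Op 7: UPDATE e=15 (auto-commit; committed e=15)
Op 8: BEGIN: in_txn=True, pending={}
Op 9: ROLLBACK: discarded pending []; in_txn=False
Op 10: UPDATE d=18 (auto-commit; committed d=18)
ROLLBACK at op 5 discards: ['e']

Answer: e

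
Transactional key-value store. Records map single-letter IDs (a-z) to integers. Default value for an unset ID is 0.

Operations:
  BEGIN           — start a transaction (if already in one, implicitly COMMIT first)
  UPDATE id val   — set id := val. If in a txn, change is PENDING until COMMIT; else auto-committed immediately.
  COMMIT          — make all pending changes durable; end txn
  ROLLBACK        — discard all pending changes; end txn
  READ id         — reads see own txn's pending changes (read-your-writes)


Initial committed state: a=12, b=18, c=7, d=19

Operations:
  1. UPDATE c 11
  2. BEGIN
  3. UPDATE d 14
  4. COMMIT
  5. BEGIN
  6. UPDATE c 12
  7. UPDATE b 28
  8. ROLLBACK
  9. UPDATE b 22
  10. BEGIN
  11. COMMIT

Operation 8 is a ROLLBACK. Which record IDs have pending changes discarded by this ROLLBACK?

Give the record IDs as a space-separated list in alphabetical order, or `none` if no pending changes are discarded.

Answer: b c

Derivation:
Initial committed: {a=12, b=18, c=7, d=19}
Op 1: UPDATE c=11 (auto-commit; committed c=11)
Op 2: BEGIN: in_txn=True, pending={}
Op 3: UPDATE d=14 (pending; pending now {d=14})
Op 4: COMMIT: merged ['d'] into committed; committed now {a=12, b=18, c=11, d=14}
Op 5: BEGIN: in_txn=True, pending={}
Op 6: UPDATE c=12 (pending; pending now {c=12})
Op 7: UPDATE b=28 (pending; pending now {b=28, c=12})
Op 8: ROLLBACK: discarded pending ['b', 'c']; in_txn=False
Op 9: UPDATE b=22 (auto-commit; committed b=22)
Op 10: BEGIN: in_txn=True, pending={}
Op 11: COMMIT: merged [] into committed; committed now {a=12, b=22, c=11, d=14}
ROLLBACK at op 8 discards: ['b', 'c']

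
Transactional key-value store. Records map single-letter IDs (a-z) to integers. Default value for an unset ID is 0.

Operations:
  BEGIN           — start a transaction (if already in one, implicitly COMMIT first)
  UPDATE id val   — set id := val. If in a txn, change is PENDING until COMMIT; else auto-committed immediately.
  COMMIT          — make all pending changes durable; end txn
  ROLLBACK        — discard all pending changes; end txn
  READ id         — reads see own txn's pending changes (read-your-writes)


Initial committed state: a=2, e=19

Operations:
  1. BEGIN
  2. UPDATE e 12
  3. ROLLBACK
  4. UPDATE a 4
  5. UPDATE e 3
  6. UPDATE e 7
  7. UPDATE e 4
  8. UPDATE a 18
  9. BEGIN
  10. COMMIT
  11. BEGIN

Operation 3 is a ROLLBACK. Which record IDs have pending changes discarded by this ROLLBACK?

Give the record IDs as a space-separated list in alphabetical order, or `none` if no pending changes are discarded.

Initial committed: {a=2, e=19}
Op 1: BEGIN: in_txn=True, pending={}
Op 2: UPDATE e=12 (pending; pending now {e=12})
Op 3: ROLLBACK: discarded pending ['e']; in_txn=False
Op 4: UPDATE a=4 (auto-commit; committed a=4)
Op 5: UPDATE e=3 (auto-commit; committed e=3)
Op 6: UPDATE e=7 (auto-commit; committed e=7)
Op 7: UPDATE e=4 (auto-commit; committed e=4)
Op 8: UPDATE a=18 (auto-commit; committed a=18)
Op 9: BEGIN: in_txn=True, pending={}
Op 10: COMMIT: merged [] into committed; committed now {a=18, e=4}
Op 11: BEGIN: in_txn=True, pending={}
ROLLBACK at op 3 discards: ['e']

Answer: e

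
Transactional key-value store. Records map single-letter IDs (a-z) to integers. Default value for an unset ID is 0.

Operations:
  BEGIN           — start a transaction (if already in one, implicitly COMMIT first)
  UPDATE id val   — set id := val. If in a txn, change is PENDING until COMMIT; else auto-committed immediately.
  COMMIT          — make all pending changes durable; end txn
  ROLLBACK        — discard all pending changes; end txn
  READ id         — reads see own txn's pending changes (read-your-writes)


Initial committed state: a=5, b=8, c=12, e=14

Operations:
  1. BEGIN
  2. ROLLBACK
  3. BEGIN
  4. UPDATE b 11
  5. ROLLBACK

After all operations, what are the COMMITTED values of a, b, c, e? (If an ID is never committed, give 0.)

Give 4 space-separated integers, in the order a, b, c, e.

Answer: 5 8 12 14

Derivation:
Initial committed: {a=5, b=8, c=12, e=14}
Op 1: BEGIN: in_txn=True, pending={}
Op 2: ROLLBACK: discarded pending []; in_txn=False
Op 3: BEGIN: in_txn=True, pending={}
Op 4: UPDATE b=11 (pending; pending now {b=11})
Op 5: ROLLBACK: discarded pending ['b']; in_txn=False
Final committed: {a=5, b=8, c=12, e=14}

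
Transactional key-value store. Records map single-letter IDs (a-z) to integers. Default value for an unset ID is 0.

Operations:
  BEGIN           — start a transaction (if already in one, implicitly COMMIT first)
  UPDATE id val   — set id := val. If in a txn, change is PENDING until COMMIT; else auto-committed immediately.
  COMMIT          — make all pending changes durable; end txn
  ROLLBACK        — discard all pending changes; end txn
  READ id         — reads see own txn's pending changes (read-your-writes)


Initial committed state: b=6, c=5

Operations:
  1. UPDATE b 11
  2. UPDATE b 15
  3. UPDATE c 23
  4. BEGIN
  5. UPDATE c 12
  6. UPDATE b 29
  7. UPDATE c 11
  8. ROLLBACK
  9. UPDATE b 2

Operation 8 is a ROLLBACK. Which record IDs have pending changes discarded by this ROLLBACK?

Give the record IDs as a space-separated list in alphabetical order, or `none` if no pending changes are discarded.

Answer: b c

Derivation:
Initial committed: {b=6, c=5}
Op 1: UPDATE b=11 (auto-commit; committed b=11)
Op 2: UPDATE b=15 (auto-commit; committed b=15)
Op 3: UPDATE c=23 (auto-commit; committed c=23)
Op 4: BEGIN: in_txn=True, pending={}
Op 5: UPDATE c=12 (pending; pending now {c=12})
Op 6: UPDATE b=29 (pending; pending now {b=29, c=12})
Op 7: UPDATE c=11 (pending; pending now {b=29, c=11})
Op 8: ROLLBACK: discarded pending ['b', 'c']; in_txn=False
Op 9: UPDATE b=2 (auto-commit; committed b=2)
ROLLBACK at op 8 discards: ['b', 'c']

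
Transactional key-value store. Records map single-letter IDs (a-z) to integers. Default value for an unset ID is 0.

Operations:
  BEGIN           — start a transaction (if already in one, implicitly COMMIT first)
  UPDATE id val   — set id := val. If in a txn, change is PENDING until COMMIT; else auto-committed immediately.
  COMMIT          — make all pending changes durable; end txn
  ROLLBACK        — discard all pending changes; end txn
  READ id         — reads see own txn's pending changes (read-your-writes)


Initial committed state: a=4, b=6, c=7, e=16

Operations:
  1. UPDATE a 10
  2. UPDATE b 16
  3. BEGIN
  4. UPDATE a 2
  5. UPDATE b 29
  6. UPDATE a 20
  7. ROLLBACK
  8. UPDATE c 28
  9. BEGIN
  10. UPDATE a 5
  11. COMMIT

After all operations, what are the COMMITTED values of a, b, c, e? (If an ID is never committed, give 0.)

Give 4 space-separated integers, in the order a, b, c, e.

Answer: 5 16 28 16

Derivation:
Initial committed: {a=4, b=6, c=7, e=16}
Op 1: UPDATE a=10 (auto-commit; committed a=10)
Op 2: UPDATE b=16 (auto-commit; committed b=16)
Op 3: BEGIN: in_txn=True, pending={}
Op 4: UPDATE a=2 (pending; pending now {a=2})
Op 5: UPDATE b=29 (pending; pending now {a=2, b=29})
Op 6: UPDATE a=20 (pending; pending now {a=20, b=29})
Op 7: ROLLBACK: discarded pending ['a', 'b']; in_txn=False
Op 8: UPDATE c=28 (auto-commit; committed c=28)
Op 9: BEGIN: in_txn=True, pending={}
Op 10: UPDATE a=5 (pending; pending now {a=5})
Op 11: COMMIT: merged ['a'] into committed; committed now {a=5, b=16, c=28, e=16}
Final committed: {a=5, b=16, c=28, e=16}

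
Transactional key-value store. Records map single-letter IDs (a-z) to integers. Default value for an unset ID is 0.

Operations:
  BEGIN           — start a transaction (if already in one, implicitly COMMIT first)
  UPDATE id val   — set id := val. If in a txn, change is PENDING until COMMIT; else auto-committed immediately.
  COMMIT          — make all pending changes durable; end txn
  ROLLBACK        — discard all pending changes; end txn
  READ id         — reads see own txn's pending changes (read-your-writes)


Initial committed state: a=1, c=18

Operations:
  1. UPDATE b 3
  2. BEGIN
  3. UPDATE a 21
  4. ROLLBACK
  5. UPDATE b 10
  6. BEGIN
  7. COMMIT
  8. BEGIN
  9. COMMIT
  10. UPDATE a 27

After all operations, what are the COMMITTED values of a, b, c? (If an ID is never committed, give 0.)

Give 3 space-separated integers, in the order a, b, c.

Answer: 27 10 18

Derivation:
Initial committed: {a=1, c=18}
Op 1: UPDATE b=3 (auto-commit; committed b=3)
Op 2: BEGIN: in_txn=True, pending={}
Op 3: UPDATE a=21 (pending; pending now {a=21})
Op 4: ROLLBACK: discarded pending ['a']; in_txn=False
Op 5: UPDATE b=10 (auto-commit; committed b=10)
Op 6: BEGIN: in_txn=True, pending={}
Op 7: COMMIT: merged [] into committed; committed now {a=1, b=10, c=18}
Op 8: BEGIN: in_txn=True, pending={}
Op 9: COMMIT: merged [] into committed; committed now {a=1, b=10, c=18}
Op 10: UPDATE a=27 (auto-commit; committed a=27)
Final committed: {a=27, b=10, c=18}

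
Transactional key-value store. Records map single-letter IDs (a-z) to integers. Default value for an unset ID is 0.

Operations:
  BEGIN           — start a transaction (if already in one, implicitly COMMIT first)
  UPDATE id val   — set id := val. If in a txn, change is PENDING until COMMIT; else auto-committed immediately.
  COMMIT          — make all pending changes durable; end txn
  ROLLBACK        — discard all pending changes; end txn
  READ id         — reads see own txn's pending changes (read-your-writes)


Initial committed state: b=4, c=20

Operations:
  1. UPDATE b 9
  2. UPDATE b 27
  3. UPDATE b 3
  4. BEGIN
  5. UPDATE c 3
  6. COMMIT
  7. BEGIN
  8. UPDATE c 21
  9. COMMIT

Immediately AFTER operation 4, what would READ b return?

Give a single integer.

Initial committed: {b=4, c=20}
Op 1: UPDATE b=9 (auto-commit; committed b=9)
Op 2: UPDATE b=27 (auto-commit; committed b=27)
Op 3: UPDATE b=3 (auto-commit; committed b=3)
Op 4: BEGIN: in_txn=True, pending={}
After op 4: visible(b) = 3 (pending={}, committed={b=3, c=20})

Answer: 3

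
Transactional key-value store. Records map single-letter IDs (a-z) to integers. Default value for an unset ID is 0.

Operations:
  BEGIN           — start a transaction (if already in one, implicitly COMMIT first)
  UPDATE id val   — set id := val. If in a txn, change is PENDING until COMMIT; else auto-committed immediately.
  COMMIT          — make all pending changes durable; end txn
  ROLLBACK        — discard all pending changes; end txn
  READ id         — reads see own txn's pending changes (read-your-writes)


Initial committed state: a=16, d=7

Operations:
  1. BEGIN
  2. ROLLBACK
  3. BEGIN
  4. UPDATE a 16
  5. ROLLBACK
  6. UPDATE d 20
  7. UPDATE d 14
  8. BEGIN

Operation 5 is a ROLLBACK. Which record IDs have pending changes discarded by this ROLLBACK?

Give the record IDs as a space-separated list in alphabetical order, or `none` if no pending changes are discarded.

Answer: a

Derivation:
Initial committed: {a=16, d=7}
Op 1: BEGIN: in_txn=True, pending={}
Op 2: ROLLBACK: discarded pending []; in_txn=False
Op 3: BEGIN: in_txn=True, pending={}
Op 4: UPDATE a=16 (pending; pending now {a=16})
Op 5: ROLLBACK: discarded pending ['a']; in_txn=False
Op 6: UPDATE d=20 (auto-commit; committed d=20)
Op 7: UPDATE d=14 (auto-commit; committed d=14)
Op 8: BEGIN: in_txn=True, pending={}
ROLLBACK at op 5 discards: ['a']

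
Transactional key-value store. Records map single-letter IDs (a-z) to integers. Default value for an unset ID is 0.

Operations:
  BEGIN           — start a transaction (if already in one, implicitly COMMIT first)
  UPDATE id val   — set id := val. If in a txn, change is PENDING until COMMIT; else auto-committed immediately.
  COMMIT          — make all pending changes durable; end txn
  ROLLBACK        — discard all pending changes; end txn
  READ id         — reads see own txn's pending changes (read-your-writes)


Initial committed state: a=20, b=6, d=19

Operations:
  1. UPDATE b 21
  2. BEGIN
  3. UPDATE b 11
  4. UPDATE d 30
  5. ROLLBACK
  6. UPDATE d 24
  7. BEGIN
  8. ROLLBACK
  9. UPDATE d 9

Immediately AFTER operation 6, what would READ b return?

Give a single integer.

Answer: 21

Derivation:
Initial committed: {a=20, b=6, d=19}
Op 1: UPDATE b=21 (auto-commit; committed b=21)
Op 2: BEGIN: in_txn=True, pending={}
Op 3: UPDATE b=11 (pending; pending now {b=11})
Op 4: UPDATE d=30 (pending; pending now {b=11, d=30})
Op 5: ROLLBACK: discarded pending ['b', 'd']; in_txn=False
Op 6: UPDATE d=24 (auto-commit; committed d=24)
After op 6: visible(b) = 21 (pending={}, committed={a=20, b=21, d=24})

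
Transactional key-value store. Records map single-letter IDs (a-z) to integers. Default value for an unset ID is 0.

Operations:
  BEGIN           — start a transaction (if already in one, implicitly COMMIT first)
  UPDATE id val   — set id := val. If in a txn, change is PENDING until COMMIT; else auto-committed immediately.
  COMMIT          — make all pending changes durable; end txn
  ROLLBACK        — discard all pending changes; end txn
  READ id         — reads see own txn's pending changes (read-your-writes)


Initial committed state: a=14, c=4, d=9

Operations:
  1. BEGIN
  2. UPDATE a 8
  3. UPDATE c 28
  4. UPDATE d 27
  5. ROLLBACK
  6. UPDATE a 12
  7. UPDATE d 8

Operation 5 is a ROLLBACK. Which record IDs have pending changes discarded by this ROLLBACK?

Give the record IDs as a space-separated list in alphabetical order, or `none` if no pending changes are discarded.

Answer: a c d

Derivation:
Initial committed: {a=14, c=4, d=9}
Op 1: BEGIN: in_txn=True, pending={}
Op 2: UPDATE a=8 (pending; pending now {a=8})
Op 3: UPDATE c=28 (pending; pending now {a=8, c=28})
Op 4: UPDATE d=27 (pending; pending now {a=8, c=28, d=27})
Op 5: ROLLBACK: discarded pending ['a', 'c', 'd']; in_txn=False
Op 6: UPDATE a=12 (auto-commit; committed a=12)
Op 7: UPDATE d=8 (auto-commit; committed d=8)
ROLLBACK at op 5 discards: ['a', 'c', 'd']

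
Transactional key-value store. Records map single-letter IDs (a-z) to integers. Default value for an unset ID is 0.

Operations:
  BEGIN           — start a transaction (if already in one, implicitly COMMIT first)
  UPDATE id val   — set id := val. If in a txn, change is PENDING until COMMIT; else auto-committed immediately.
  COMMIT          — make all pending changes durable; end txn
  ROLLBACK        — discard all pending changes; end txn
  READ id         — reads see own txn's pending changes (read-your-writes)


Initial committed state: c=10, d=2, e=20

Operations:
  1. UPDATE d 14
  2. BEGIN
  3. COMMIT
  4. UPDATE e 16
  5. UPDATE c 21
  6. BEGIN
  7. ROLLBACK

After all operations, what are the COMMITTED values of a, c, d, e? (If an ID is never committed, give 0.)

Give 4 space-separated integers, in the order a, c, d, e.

Answer: 0 21 14 16

Derivation:
Initial committed: {c=10, d=2, e=20}
Op 1: UPDATE d=14 (auto-commit; committed d=14)
Op 2: BEGIN: in_txn=True, pending={}
Op 3: COMMIT: merged [] into committed; committed now {c=10, d=14, e=20}
Op 4: UPDATE e=16 (auto-commit; committed e=16)
Op 5: UPDATE c=21 (auto-commit; committed c=21)
Op 6: BEGIN: in_txn=True, pending={}
Op 7: ROLLBACK: discarded pending []; in_txn=False
Final committed: {c=21, d=14, e=16}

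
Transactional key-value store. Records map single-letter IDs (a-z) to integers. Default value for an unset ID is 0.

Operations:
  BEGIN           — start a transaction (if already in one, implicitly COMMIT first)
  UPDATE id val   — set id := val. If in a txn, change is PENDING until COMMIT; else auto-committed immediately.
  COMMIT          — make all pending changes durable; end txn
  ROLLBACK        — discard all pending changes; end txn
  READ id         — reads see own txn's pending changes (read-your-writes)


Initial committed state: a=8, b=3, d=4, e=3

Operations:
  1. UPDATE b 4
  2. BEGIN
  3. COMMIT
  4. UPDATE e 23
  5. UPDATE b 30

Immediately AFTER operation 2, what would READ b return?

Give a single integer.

Answer: 4

Derivation:
Initial committed: {a=8, b=3, d=4, e=3}
Op 1: UPDATE b=4 (auto-commit; committed b=4)
Op 2: BEGIN: in_txn=True, pending={}
After op 2: visible(b) = 4 (pending={}, committed={a=8, b=4, d=4, e=3})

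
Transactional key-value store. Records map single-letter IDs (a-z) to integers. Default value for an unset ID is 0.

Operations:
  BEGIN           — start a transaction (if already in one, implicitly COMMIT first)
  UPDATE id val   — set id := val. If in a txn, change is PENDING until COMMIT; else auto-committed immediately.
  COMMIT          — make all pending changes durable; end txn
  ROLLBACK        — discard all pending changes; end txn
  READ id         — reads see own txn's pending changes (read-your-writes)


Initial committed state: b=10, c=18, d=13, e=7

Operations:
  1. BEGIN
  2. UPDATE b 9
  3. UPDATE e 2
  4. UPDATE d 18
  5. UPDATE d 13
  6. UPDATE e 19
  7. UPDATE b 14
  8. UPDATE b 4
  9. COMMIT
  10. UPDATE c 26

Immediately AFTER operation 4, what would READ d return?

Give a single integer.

Initial committed: {b=10, c=18, d=13, e=7}
Op 1: BEGIN: in_txn=True, pending={}
Op 2: UPDATE b=9 (pending; pending now {b=9})
Op 3: UPDATE e=2 (pending; pending now {b=9, e=2})
Op 4: UPDATE d=18 (pending; pending now {b=9, d=18, e=2})
After op 4: visible(d) = 18 (pending={b=9, d=18, e=2}, committed={b=10, c=18, d=13, e=7})

Answer: 18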